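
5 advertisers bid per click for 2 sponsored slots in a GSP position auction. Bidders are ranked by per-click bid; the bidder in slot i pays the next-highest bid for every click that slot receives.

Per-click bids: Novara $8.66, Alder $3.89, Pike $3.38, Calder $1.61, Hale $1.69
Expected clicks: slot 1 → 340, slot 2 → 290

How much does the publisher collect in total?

Total revenue: $2302.80

Sorting advertisers: $8.66 (Novara) > $3.89 (Alder) > $3.38 (Pike) > …
Slot 1: Novara pays $3.89 × 340 = $1322.60
Slot 2: Alder pays $3.38 × 290 = $980.20
Total = $2302.80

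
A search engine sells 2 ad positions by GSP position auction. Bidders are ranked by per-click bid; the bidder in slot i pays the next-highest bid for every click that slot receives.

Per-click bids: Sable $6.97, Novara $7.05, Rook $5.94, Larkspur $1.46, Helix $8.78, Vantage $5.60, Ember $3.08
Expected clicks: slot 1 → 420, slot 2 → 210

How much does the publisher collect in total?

Per-click bids in order: $8.78 (Helix) > $7.05 (Novara) > $6.97 (Sable) > …
Slot 1: Helix pays $7.05 × 420 = $2961.00
Slot 2: Novara pays $6.97 × 210 = $1463.70
Total = $4424.70

Total revenue: $4424.70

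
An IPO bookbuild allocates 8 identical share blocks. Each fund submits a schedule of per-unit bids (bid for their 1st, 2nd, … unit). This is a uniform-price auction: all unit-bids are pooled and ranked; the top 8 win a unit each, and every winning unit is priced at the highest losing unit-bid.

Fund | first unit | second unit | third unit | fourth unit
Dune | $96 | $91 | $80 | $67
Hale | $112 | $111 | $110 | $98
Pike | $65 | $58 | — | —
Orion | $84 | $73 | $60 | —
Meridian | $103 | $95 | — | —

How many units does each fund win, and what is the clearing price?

Dune 2, Hale 4, Meridian 2; clearing price $84

Pooled unit-bids ranked (top 8): 112 (Hale-1), 111 (Hale-2), 110 (Hale-3), 103 (Meridian-1), 98 (Hale-4), 96 (Dune-1), 95 (Meridian-2), 91 (Dune-2)
Highest rejected unit-bid = $84.
Allocation: Dune 2, Hale 4, Meridian 2.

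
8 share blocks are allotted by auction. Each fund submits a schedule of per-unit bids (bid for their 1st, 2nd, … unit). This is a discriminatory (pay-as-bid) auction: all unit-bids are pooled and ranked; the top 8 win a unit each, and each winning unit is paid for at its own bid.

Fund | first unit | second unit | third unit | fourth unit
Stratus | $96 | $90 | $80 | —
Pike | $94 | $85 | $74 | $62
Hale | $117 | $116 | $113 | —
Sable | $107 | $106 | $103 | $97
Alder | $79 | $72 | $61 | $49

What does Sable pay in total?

All unit-bids, highest first — top 8: 117 (Hale-1), 116 (Hale-2), 113 (Hale-3), 107 (Sable-1), 106 (Sable-2), 103 (Sable-3), 97 (Sable-4), 96 (Stratus-1)
Next rejected bid: $94 (not a price — pay-as-bid).
Sable's winning unit-bids: 107 + 106 + 103 + 97 = $413.

Sable pays $413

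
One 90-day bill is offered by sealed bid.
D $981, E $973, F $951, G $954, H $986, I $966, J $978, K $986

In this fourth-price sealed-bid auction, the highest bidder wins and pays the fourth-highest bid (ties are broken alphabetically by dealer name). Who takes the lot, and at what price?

H pays $978

Sorting bids: 986 (H) > 986 (K) > 981 (D) > 978 (J) > 973 (E) > 966 (I) > …
Tie at $986 → H wins by tie-break.
H wins; payment is bid #4 in the ranking = $978.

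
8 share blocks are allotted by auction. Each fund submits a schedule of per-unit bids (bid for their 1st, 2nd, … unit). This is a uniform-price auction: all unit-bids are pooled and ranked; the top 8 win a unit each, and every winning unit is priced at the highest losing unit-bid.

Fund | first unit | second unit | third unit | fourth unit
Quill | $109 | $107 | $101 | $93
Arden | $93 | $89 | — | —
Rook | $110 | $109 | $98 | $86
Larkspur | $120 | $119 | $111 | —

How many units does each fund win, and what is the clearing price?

Pooled unit-bids ranked (top 8): 120 (Larkspur-1), 119 (Larkspur-2), 111 (Larkspur-3), 110 (Rook-1), 109 (Quill-1), 109 (Rook-2), 107 (Quill-2), 101 (Quill-3)
The (k+1)-th unit-bid is $98.
Allocation: Larkspur 3, Quill 3, Rook 2.

Larkspur 3, Quill 3, Rook 2; clearing price $98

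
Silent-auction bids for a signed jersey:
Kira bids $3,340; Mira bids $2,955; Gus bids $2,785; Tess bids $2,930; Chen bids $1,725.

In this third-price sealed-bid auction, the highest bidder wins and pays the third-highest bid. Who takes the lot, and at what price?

Rule: the highest bidder wins and pays the third-highest bid.
Bids in order: 3,340 (Kira) > 2,955 (Mira) > 2,930 (Tess) > 2,785 (Gus) > 1,725 (Chen)
Kira is highest; pays the third-highest bid, $2,930.

Kira pays $2,930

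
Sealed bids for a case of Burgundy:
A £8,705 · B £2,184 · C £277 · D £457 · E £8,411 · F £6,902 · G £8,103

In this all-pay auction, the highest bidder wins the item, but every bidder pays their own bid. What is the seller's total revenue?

Total revenue: £35,039

Bids in order: 8,705 (A) > 8,411 (E) > 8,103 (G) > 6,902 (F) > 2,184 (B) > 457 (D) > …
A wins with the top bid; all bids are sunk regardless.
Every bidder forfeits their bid regardless of winning.
Revenue = 8,705 + 2,184 + 277 + 457 + 8,411 + 6,902 + 8,103 = £35,039.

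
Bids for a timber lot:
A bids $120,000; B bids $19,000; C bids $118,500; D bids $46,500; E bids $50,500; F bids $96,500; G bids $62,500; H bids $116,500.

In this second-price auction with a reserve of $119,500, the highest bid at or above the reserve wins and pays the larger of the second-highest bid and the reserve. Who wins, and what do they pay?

A pays $119,500

Sorting bids: 120,000 (A) > 118,500 (C) > 116,500 (H) > 96,500 (F) > 62,500 (G) > 50,500 (E) > …
Highest eligible bid: A at $120,000.
Second-highest bid $118,500 is below the reserve $119,500, so the reserve binds → payment $119,500.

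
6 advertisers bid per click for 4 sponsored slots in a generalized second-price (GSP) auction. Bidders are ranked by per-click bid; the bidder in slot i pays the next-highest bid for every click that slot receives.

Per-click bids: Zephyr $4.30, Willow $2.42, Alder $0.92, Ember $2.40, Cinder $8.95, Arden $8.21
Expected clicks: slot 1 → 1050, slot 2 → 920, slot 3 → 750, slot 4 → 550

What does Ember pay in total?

Ember pays $0.00

Ranked by bid: $8.95 (Cinder) > $8.21 (Arden) > $4.30 (Zephyr) > $2.42 (Willow) > $2.40 (Ember) > …
Ember ranks below slot 4 → no slot, pays nothing.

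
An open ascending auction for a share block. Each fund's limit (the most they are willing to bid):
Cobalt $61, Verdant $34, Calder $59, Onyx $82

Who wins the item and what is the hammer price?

Onyx wins at $61

Limits ranked: 82 (Onyx) > 61 (Cobalt) > 59 (Calder) > 34 (Verdant)
Once the price passes $61, only Onyx is left; the hammer falls at Cobalt's limit of $61.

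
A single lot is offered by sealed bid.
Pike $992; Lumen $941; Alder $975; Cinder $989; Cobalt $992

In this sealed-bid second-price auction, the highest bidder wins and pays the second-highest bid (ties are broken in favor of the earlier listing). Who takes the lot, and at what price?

Sorting bids: 992 (Pike) > 992 (Cobalt) > 989 (Cinder) > 975 (Alder) > 941 (Lumen)
Tie at $992 → Pike wins by tie-break.
Pike wins with the highest bid; price is set by the runner-up at $992.

Pike pays $992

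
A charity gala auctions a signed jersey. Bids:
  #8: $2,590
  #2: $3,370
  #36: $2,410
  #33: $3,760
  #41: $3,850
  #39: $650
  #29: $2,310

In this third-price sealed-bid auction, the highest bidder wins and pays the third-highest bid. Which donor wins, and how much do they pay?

#41 pays $3,370

Bids ranked: 3,850 (#41) > 3,760 (#33) > 3,370 (#2) > 2,590 (#8) > 2,410 (#36) > 2,310 (#29) > …
#41 wins; payment is bid #3 in the ranking = $3,370.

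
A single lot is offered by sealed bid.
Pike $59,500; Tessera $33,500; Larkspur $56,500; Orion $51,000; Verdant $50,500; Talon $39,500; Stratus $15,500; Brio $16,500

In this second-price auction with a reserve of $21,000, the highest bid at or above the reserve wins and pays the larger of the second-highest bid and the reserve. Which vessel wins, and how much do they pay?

Pike pays $56,500

Sorting bids: 59,500 (Pike) > 56,500 (Larkspur) > 51,000 (Orion) > 50,500 (Verdant) > 39,500 (Talon) > 33,500 (Tessera) > …
Pike has the top bid at or above the reserve ($59,500).
max(second-highest $56,500, reserve $21,000) = $56,500; the reserve does not bind.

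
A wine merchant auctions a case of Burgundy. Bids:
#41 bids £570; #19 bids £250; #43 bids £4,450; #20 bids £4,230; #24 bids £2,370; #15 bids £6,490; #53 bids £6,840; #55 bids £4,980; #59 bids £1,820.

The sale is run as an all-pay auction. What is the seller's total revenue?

Total revenue: £32,000

Bids in order: 6,840 (#53) > 6,490 (#15) > 4,980 (#55) > 4,450 (#43) > 4,230 (#20) > 2,370 (#24) > …
#53 wins with the top bid; all bids are sunk regardless.
Every bidder forfeits their bid regardless of winning.
Revenue = 570 + 250 + 4,450 + 4,230 + 2,370 + 6,490 + 6,840 + 4,980 + 1,820 = £32,000.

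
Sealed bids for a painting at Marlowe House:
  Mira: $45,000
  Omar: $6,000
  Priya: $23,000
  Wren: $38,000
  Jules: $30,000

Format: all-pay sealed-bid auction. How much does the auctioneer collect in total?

Bids in order: 45,000 (Mira) > 38,000 (Wren) > 30,000 (Jules) > 23,000 (Priya) > 6,000 (Omar)
Every bidder forfeits their bid regardless of winning.
Revenue = 45,000 + 6,000 + 23,000 + 38,000 + 30,000 = $142,000.

Total revenue: $142,000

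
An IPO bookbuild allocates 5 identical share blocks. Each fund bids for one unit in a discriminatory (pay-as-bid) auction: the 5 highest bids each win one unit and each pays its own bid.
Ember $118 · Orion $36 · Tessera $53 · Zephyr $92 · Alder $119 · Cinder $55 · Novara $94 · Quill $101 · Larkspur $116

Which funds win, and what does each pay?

Alder $119, Ember $118, Larkspur $116, Quill $101, Novara $94

Bids ranked high→low: 119 (Alder), 118 (Ember), 116 (Larkspur), 101 (Quill), 94 (Novara), 92 (Zephyr), 55 (Cinder), …
Top 5: Alder, Ember, Larkspur, Quill, Novara.
Each winner pays its own bid: Alder $119, Ember $118, Larkspur $116, Quill $101, Novara $94.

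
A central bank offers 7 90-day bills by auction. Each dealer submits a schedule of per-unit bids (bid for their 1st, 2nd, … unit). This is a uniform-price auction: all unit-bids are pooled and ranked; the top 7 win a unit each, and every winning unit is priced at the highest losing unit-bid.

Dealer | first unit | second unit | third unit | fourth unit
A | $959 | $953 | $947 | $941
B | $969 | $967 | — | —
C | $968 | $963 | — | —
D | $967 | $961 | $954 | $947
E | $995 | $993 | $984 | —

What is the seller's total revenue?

Total revenue: $6,741

Pooled unit-bids ranked (top 7): 995 (E-1), 993 (E-2), 984 (E-3), 969 (B-1), 968 (C-1), 967 (B-2), 967 (D-1)
First bid not allocated: $963.
Allocation: B 2, C 1, D 1, E 3. Every unit priced at $963.
Revenue = 7 × 963 = $6,741.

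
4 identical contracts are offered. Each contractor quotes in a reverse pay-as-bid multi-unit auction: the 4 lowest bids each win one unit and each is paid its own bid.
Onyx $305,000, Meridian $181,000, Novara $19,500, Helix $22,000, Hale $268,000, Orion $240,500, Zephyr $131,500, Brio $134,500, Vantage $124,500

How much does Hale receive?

Hale is paid $0

Sorting: 19,500 (Novara), 22,000 (Helix), 124,500 (Vantage), 131,500 (Zephyr), 134,500 (Brio), 181,000 (Meridian), …
The 4 lowest are Novara, Helix, Vantage, Zephyr.
Hale does not win → $0.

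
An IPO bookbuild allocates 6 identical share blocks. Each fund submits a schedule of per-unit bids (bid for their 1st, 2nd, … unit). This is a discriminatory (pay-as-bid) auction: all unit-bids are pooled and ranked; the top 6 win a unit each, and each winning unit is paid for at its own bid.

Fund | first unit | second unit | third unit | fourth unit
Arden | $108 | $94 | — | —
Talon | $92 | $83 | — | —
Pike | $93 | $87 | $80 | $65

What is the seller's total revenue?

Total revenue: $557

Pooled unit-bids ranked (top 6): 108 (Arden-1), 94 (Arden-2), 93 (Pike-1), 92 (Talon-1), 87 (Pike-2), 83 (Talon-2)
Next rejected bid: $80 (not a price — pay-as-bid).
Each winning unit pays its own bid.
Revenue = 108 + 94 + 93 + 92 + 87 + 83 = $557.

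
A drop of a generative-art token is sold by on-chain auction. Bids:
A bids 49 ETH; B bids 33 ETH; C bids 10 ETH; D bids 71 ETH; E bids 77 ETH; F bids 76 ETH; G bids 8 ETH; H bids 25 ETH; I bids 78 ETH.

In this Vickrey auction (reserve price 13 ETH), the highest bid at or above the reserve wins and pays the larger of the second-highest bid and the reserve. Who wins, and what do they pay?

I pays 77 ETH

Bids ranked: 78 (I) > 77 (E) > 76 (F) > 71 (D) > 49 (A) > 33 (B) > …
Highest eligible bid: I at 78 ETH.
Second-highest bid 77 ETH exceeds the reserve 13 ETH → payment 77 ETH.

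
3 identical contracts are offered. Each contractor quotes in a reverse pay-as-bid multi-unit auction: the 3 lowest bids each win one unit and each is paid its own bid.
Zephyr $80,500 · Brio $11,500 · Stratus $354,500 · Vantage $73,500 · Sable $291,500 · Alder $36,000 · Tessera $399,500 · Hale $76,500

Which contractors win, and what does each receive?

Brio $11,500, Alder $36,000, Vantage $73,500

Bids ranked low→high: 11,500 (Brio), 36,000 (Alder), 73,500 (Vantage), 76,500 (Hale), 80,500 (Zephyr), …
Lowest 3: Brio, Alder, Vantage.
Each winner is paid its own bid: Brio $11,500, Alder $36,000, Vantage $73,500.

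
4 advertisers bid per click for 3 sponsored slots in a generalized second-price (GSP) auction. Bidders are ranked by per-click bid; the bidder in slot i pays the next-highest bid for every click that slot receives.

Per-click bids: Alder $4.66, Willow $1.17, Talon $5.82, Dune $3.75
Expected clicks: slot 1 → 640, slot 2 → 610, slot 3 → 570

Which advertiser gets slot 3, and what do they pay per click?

Ranked by bid: $5.82 (Talon) > $4.66 (Alder) > $3.75 (Dune) > $1.17 (Willow)
Slot 3 goes to the third-ranked bidder, Dune, who pays the next bid down: $1.17/click.

Dune; $1.17 per click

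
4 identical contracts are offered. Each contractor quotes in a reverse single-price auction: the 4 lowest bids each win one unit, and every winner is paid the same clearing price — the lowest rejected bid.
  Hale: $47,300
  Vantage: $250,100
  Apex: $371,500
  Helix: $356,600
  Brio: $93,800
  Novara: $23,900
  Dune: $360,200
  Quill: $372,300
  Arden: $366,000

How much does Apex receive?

Apex is paid $0

Sorting: 23,900 (Novara), 47,300 (Hale), 93,800 (Brio), 250,100 (Vantage), 356,600 (Helix), 360,200 (Dune), …
The 4 lowest are Novara, Hale, Brio, Vantage.
Lowest unsuccessful bid: $356,600 → clearing price.
Apex does not win → is paid $0.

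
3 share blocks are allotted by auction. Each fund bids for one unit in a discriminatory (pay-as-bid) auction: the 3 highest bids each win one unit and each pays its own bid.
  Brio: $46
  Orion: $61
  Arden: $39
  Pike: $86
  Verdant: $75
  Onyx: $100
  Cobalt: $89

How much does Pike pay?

Sorting: 100 (Onyx), 89 (Cobalt), 86 (Pike), 75 (Verdant), 61 (Orion), …
The 3 highest are Onyx, Cobalt, Pike.
Pike wins → own bid $86.

Pike pays $86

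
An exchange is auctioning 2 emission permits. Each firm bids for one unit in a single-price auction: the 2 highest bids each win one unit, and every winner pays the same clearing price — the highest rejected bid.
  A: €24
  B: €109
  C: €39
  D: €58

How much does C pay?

Sorting: 109 (B), 58 (D), 39 (C), 24 (A)
Top 2: B, D.
Highest unsuccessful bid: €39 → clearing price.
C does not win → pays €0.

C pays €0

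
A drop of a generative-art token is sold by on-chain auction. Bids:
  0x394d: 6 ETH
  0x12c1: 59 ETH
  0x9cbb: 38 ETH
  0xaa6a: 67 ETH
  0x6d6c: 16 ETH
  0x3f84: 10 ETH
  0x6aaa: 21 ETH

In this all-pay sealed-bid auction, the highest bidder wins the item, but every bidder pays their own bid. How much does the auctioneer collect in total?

Bids in order: 67 (0xaa6a) > 59 (0x12c1) > 38 (0x9cbb) > 21 (0x6aaa) > 16 (0x6d6c) > 10 (0x3f84) > …
Every bidder forfeits their bid regardless of winning.
Revenue = 6 + 59 + 38 + 67 + 16 + 10 + 21 = 217 ETH.

Total revenue: 217 ETH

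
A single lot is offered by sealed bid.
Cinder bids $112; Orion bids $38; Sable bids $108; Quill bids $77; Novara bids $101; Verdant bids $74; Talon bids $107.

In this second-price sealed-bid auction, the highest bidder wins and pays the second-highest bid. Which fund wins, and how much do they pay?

Cinder pays $108

Sorting bids: 112 (Cinder) > 108 (Sable) > 107 (Talon) > 101 (Novara) > 77 (Quill) > 74 (Verdant) > …
Second-price: Cinder pays Sable's bid of $108.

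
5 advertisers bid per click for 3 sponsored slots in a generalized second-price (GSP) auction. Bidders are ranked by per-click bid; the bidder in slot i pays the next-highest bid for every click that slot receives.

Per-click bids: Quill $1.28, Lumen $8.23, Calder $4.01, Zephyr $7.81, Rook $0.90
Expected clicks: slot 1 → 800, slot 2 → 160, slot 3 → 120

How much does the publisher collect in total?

Per-click bids in order: $8.23 (Lumen) > $7.81 (Zephyr) > $4.01 (Calder) > $1.28 (Quill) > …
Slot 1: Lumen pays $7.81 × 800 = $6248.00
Slot 2: Zephyr pays $4.01 × 160 = $641.60
Slot 3: Calder pays $1.28 × 120 = $153.60
Total = $7043.20

Total revenue: $7043.20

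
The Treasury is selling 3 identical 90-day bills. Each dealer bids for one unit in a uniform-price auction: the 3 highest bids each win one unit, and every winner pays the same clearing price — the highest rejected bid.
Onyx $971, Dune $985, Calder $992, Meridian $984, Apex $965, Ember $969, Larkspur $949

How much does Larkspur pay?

Bids ranked high→low: 992 (Calder), 985 (Dune), 984 (Meridian), 971 (Onyx), 969 (Ember), …
Top 3: Calder, Dune, Meridian.
Clearing price = highest rejected bid = $971.
Larkspur does not win → pays $0.

Larkspur pays $0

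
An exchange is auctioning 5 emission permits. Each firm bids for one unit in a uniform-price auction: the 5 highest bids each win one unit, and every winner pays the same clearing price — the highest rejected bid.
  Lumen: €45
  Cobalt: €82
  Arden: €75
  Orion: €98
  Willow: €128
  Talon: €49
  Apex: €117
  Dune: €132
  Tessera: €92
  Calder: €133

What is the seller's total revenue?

Sorting: 133 (Calder), 132 (Dune), 128 (Willow), 117 (Apex), 98 (Orion), 92 (Tessera), 82 (Cobalt), …
Winners (5 units): Calder, Dune, Willow, Apex, Orion.
Highest unsuccessful bid: €92 → clearing price.
Total revenue = 5 × €92 = €460.

Total revenue: €460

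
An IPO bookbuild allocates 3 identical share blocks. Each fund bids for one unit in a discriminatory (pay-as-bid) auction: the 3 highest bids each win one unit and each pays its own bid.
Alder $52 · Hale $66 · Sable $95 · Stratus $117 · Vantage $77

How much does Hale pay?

Hale pays $0

Sorting: 117 (Stratus), 95 (Sable), 77 (Vantage), 66 (Hale), 52 (Alder)
Winners (3 units): Stratus, Sable, Vantage.
Hale does not win → $0.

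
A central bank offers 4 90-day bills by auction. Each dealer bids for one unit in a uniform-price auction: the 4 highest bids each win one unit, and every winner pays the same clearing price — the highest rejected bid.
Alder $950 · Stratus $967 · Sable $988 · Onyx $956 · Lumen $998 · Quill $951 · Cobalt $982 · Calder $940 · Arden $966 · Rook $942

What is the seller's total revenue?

Sorting: 998 (Lumen), 988 (Sable), 982 (Cobalt), 967 (Stratus), 966 (Arden), 956 (Onyx), …
The 4 highest are Lumen, Sable, Cobalt, Stratus.
First losing bid is Arden's $966, which sets the uniform price.
Total revenue = 4 × $966 = $3,864.

Total revenue: $3,864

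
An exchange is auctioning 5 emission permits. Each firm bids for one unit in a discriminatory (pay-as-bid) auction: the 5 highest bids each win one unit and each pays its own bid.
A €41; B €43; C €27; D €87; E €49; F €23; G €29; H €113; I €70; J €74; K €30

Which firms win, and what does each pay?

H €113, D €87, J €74, I €70, E €49

Bids ranked high→low: 113 (H), 87 (D), 74 (J), 70 (I), 49 (E), 43 (B), 41 (A), …
Winners (5 units): H, D, J, I, E.
Each winner pays its own bid: H €113, D €87, J €74, I €70, E €49.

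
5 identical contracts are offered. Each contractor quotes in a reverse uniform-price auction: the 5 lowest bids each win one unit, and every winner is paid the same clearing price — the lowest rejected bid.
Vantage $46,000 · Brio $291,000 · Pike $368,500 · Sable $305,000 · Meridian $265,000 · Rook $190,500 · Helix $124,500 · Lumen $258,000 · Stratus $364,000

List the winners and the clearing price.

Ordering the bids: 46,000 (Vantage), 124,500 (Helix), 190,500 (Rook), 258,000 (Lumen), 265,000 (Meridian), 291,000 (Brio), 305,000 (Sable), …
Lowest 5: Vantage, Helix, Rook, Lumen, Meridian.
First losing bid is Brio's $291,000, which sets the uniform price.

Vantage, Helix, Rook, Lumen, Meridian; each is paid $291,000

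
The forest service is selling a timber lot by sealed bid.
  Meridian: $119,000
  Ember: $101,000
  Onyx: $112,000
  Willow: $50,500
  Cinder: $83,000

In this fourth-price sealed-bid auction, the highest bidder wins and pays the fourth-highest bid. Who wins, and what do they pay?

Bids ranked: 119,000 (Meridian) > 112,000 (Onyx) > 101,000 (Ember) > 83,000 (Cinder) > 50,500 (Willow)
Meridian is highest; pays the fourth-highest bid, $83,000.

Meridian pays $83,000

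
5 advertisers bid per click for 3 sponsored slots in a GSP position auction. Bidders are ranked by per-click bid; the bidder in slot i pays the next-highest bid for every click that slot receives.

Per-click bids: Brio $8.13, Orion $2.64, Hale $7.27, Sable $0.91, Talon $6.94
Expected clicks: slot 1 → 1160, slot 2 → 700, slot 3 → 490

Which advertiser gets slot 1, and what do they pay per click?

Sorting advertisers: $8.13 (Brio) > $7.27 (Hale) > $6.94 (Talon) > $2.64 (Orion) > …
Slot 1 goes to the first-ranked bidder, Brio, who pays the next bid down: $7.27/click.

Brio; $7.27 per click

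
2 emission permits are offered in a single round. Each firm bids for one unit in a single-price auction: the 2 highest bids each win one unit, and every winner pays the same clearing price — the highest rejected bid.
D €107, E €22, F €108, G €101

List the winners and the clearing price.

F, D; each pays €101

Sorting: 108 (F), 107 (D), 101 (G), 22 (E)
Winners (2 units): F, D.
Clearing price = highest rejected bid = €101.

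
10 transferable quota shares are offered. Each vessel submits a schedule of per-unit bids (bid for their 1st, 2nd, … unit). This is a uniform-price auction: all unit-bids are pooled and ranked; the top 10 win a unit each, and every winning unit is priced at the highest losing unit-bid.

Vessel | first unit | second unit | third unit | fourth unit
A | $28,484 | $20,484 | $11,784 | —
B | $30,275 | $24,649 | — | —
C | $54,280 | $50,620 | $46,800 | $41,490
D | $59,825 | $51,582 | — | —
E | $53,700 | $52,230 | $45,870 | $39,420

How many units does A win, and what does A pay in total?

A: 0 units, pays $0

All unit-bids, highest first — top 10: 59,825 (D-1), 54,280 (C-1), 53,700 (E-1), 52,230 (E-2), 51,582 (D-2), 50,620 (C-2), 46,800 (C-3), 45,870 (E-3), 41,490 (C-4), 39,420 (E-4)
First bid not allocated: $30,275.
A wins 0 unit(s) at $30,275 each.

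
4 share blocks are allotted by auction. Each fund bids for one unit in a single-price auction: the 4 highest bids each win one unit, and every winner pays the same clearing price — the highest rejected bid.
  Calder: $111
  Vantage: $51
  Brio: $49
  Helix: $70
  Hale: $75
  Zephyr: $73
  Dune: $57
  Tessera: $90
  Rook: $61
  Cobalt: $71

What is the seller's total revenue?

Sorting: 111 (Calder), 90 (Tessera), 75 (Hale), 73 (Zephyr), 71 (Cobalt), 70 (Helix), …
The 4 highest are Calder, Tessera, Hale, Zephyr.
First losing bid is Cobalt's $71, which sets the uniform price.
Total revenue = 4 × $71 = $284.

Total revenue: $284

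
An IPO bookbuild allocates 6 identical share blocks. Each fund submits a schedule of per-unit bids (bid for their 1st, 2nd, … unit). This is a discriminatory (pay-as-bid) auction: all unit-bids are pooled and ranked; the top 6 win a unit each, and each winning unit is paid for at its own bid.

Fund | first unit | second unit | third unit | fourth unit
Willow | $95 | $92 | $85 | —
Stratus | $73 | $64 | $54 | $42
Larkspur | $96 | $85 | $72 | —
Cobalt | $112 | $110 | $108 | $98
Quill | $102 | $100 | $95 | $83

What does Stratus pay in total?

All unit-bids, highest first — top 6: 112 (Cobalt-1), 110 (Cobalt-2), 108 (Cobalt-3), 102 (Quill-1), 100 (Quill-2), 98 (Cobalt-4)
Next rejected bid: $96 (not a price — pay-as-bid).
Stratus wins no units.

Stratus pays $0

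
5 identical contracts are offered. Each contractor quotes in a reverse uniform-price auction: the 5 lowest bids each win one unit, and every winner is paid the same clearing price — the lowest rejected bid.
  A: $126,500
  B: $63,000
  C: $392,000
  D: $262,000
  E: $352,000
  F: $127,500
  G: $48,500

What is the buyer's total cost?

Total cost: $1,760,000

Ordering the bids: 48,500 (G), 63,000 (B), 126,500 (A), 127,500 (F), 262,000 (D), 352,000 (E), 392,000 (C)
Lowest 5: G, B, A, F, D.
First losing bid is E's $352,000, which sets the uniform price.
Total cost = 5 × $352,000 = $1,760,000.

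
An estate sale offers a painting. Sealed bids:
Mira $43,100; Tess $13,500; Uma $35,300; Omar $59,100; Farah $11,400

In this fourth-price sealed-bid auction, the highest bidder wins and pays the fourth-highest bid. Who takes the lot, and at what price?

Omar pays $13,500

Bids in order: 59,100 (Omar) > 43,100 (Mira) > 35,300 (Uma) > 13,500 (Tess) > 11,400 (Farah)
Omar wins; payment is bid #4 in the ranking = $13,500.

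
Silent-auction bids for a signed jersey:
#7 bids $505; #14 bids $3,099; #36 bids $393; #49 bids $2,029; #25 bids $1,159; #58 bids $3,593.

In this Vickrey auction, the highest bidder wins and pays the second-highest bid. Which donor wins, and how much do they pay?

#58 pays $3,099

Sorting bids: 3,593 (#58) > 3,099 (#14) > 2,029 (#49) > 1,159 (#25) > 505 (#7) > 393 (#36)
#58 wins with the highest bid; price is set by the runner-up at $3,099.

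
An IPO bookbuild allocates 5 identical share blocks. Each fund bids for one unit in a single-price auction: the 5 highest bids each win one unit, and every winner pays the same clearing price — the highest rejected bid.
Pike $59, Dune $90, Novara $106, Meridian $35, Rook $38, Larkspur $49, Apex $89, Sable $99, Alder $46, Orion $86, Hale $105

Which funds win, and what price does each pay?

Novara, Hale, Sable, Dune, Apex; each pays $86

Bids ranked high→low: 106 (Novara), 105 (Hale), 99 (Sable), 90 (Dune), 89 (Apex), 86 (Orion), 59 (Pike), …
Winners (5 units): Novara, Hale, Sable, Dune, Apex.
Clearing price = highest rejected bid = $86.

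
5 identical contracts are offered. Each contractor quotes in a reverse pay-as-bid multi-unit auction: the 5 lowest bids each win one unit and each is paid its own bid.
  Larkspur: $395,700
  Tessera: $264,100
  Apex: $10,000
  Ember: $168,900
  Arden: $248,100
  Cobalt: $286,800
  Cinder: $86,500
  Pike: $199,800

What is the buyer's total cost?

Total cost: $713,300

Ordering the bids: 10,000 (Apex), 86,500 (Cinder), 168,900 (Ember), 199,800 (Pike), 248,100 (Arden), 264,100 (Tessera), 286,800 (Cobalt), …
Winners (5 units): Apex, Cinder, Ember, Pike, Arden.
Total cost = 10,000 + 86,500 + 168,900 + 199,800 + 248,100 = $713,300.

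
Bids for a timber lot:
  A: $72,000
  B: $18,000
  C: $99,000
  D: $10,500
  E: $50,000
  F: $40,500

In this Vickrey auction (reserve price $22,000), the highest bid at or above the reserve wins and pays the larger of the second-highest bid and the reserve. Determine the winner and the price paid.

Rule: the highest bid at or above the reserve wins and pays the larger of the second-highest bid and the reserve.
Bids in order: 99,000 (C) > 72,000 (A) > 50,000 (E) > 40,500 (F) > 18,000 (B) > 10,500 (D)
Highest eligible bid: C at $99,000.
Second-highest bid $72,000 exceeds the reserve $22,000 → payment $72,000.

C pays $72,000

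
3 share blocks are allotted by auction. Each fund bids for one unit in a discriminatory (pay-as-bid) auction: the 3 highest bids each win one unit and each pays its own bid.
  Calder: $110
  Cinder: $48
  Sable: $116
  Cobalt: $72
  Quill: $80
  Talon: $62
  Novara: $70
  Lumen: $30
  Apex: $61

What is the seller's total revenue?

Total revenue: $306

Ordering the bids: 116 (Sable), 110 (Calder), 80 (Quill), 72 (Cobalt), 70 (Novara), …
Top 3: Sable, Calder, Quill.
Total revenue = 116 + 110 + 80 = $306.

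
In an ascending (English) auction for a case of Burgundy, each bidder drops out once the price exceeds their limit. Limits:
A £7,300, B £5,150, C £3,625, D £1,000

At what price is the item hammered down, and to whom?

A wins at £5,150

Limits in order: 7,300 (A) > 5,150 (B) > 3,625 (C) > 1,000 (D)
B is the last rival to drop out, at £5,150; A remains and wins at that price.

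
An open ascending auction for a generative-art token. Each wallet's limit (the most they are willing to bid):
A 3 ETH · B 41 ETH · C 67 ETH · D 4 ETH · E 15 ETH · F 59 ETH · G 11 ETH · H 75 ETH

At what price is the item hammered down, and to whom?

H wins at 67 ETH

Sorting limits: 75 (H) > 67 (C) > 59 (F) > 41 (B) > 15 (E) > 11 (G) > …
Bidding ends when C exits at 67 ETH; H takes it.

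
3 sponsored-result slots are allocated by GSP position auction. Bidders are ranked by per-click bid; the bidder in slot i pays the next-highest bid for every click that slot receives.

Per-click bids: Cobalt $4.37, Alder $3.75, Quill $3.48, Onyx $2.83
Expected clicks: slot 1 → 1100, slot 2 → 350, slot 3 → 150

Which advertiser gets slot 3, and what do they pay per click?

Sorting advertisers: $4.37 (Cobalt) > $3.75 (Alder) > $3.48 (Quill) > $2.83 (Onyx)
Slot 3 goes to the third-ranked bidder, Quill, who pays the next bid down: $2.83/click.

Quill; $2.83 per click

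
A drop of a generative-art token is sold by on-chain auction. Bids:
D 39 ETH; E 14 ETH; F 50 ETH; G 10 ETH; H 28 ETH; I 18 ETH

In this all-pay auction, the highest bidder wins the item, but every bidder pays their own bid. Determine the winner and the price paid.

F pays 50 ETH

Bids in order: 50 (F) > 39 (D) > 28 (H) > 18 (I) > 14 (E) > 10 (G)
F is highest and takes the item; every bidder forfeits their bid.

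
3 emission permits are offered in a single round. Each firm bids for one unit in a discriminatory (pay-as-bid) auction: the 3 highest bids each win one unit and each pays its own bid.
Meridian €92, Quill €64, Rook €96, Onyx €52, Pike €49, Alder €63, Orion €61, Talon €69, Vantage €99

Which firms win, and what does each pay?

Vantage €99, Rook €96, Meridian €92

Ordering the bids: 99 (Vantage), 96 (Rook), 92 (Meridian), 69 (Talon), 64 (Quill), …
The 3 highest are Vantage, Rook, Meridian.
Each winner pays its own bid: Vantage €99, Rook €96, Meridian €92.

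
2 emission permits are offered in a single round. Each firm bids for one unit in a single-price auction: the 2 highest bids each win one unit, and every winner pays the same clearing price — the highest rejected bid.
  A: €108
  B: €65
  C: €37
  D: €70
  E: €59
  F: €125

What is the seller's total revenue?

Total revenue: €140

Ordering the bids: 125 (F), 108 (A), 70 (D), 65 (B), …
The 2 highest are F, A.
Clearing price = highest rejected bid = €70.
Total revenue = 2 × €70 = €140.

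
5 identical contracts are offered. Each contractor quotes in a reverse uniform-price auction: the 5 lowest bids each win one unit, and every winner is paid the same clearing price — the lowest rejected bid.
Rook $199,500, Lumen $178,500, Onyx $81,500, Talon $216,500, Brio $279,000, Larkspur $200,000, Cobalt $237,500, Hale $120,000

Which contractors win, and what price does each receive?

Bids ranked low→high: 81,500 (Onyx), 120,000 (Hale), 178,500 (Lumen), 199,500 (Rook), 200,000 (Larkspur), 216,500 (Talon), 237,500 (Cobalt), …
The 5 lowest are Onyx, Hale, Lumen, Rook, Larkspur.
Clearing price = lowest rejected bid = $216,500.

Onyx, Hale, Lumen, Rook, Larkspur; each is paid $216,500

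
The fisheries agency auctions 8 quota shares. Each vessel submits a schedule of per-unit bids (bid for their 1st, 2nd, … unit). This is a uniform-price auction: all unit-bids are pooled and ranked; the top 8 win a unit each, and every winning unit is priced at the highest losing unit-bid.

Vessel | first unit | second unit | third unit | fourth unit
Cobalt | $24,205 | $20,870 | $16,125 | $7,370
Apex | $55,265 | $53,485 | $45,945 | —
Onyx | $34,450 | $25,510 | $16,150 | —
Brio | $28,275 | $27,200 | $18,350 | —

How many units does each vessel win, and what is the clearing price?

Apex 3, Brio 2, Cobalt 1, Onyx 2; clearing price $20,870

Pooled unit-bids ranked (top 8): 55,265 (Apex-1), 53,485 (Apex-2), 45,945 (Apex-3), 34,450 (Onyx-1), 28,275 (Brio-1), 27,200 (Brio-2), 25,510 (Onyx-2), 24,205 (Cobalt-1)
Highest rejected unit-bid = $20,870.
Allocation: Apex 3, Brio 2, Cobalt 1, Onyx 2.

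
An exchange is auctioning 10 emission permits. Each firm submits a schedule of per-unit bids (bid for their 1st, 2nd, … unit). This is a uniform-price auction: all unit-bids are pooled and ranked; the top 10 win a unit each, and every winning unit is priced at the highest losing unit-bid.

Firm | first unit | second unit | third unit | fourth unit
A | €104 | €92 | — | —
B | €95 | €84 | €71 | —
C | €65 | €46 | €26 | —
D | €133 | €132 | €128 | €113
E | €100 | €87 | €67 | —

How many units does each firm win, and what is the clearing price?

Merging the schedules and taking the best 10: 133 (D-1), 132 (D-2), 128 (D-3), 113 (D-4), 104 (A-1), 100 (E-1), 95 (B-1), 92 (A-2), 87 (E-2), 84 (B-2)
The (k+1)-th unit-bid is €71.
Allocation: A 2, B 2, D 4, E 2.

A 2, B 2, D 4, E 2; clearing price €71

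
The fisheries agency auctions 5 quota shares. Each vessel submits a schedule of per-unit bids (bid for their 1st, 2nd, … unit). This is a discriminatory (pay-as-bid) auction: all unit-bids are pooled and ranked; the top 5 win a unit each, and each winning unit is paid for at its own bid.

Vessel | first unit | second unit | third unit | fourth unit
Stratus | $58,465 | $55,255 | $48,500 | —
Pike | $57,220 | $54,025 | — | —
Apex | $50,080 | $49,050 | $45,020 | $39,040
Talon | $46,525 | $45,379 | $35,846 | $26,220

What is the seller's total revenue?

Total revenue: $275,045

Merging the schedules and taking the best 5: 58,465 (Stratus-1), 57,220 (Pike-1), 55,255 (Stratus-2), 54,025 (Pike-2), 50,080 (Apex-1)
Next rejected bid: $49,050 (not a price — pay-as-bid).
Each winning unit pays its own bid.
Revenue = 58,465 + 57,220 + 55,255 + 54,025 + 50,080 = $275,045.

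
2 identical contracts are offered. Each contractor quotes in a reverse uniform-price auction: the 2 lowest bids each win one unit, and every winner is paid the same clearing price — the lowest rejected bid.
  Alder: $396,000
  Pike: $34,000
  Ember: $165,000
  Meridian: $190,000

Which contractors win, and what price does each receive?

Ordering the bids: 34,000 (Pike), 165,000 (Ember), 190,000 (Meridian), 396,000 (Alder)
Lowest 2: Pike, Ember.
Lowest unsuccessful bid: $190,000 → clearing price.

Pike, Ember; each is paid $190,000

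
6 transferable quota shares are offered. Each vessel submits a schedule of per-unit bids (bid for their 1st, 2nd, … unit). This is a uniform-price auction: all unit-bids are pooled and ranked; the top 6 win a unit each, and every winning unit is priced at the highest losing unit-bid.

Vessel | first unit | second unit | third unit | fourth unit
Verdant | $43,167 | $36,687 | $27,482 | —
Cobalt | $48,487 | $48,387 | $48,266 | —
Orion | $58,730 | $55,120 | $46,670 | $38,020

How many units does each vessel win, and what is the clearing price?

Merging the schedules and taking the best 6: 58,730 (Orion-1), 55,120 (Orion-2), 48,487 (Cobalt-1), 48,387 (Cobalt-2), 48,266 (Cobalt-3), 46,670 (Orion-3)
Highest rejected unit-bid = $43,167.
Allocation: Cobalt 3, Orion 3.

Cobalt 3, Orion 3; clearing price $43,167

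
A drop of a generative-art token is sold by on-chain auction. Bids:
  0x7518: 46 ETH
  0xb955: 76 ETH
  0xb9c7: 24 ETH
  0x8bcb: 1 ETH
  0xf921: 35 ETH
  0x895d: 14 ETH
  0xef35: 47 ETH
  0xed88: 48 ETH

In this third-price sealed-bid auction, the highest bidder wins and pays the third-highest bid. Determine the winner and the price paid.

0xb955 pays 47 ETH

Third-price sealed-bid auction: the highest bidder wins and pays the third-highest bid.
Bids in order: 76 (0xb955) > 48 (0xed88) > 47 (0xef35) > 46 (0x7518) > 35 (0xf921) > 24 (0xb9c7) > …
0xb955 is highest; pays the third-highest bid, 47 ETH.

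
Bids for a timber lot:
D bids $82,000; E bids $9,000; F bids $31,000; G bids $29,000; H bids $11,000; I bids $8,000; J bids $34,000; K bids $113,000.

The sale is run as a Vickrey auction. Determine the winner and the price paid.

Vickrey auction: the highest bidder wins and pays the second-highest bid.
Bids ranked: 113,000 (K) > 82,000 (D) > 34,000 (J) > 31,000 (F) > 29,000 (G) > 11,000 (H) > …
K is highest; pays the second-highest bid, $82,000.

K pays $82,000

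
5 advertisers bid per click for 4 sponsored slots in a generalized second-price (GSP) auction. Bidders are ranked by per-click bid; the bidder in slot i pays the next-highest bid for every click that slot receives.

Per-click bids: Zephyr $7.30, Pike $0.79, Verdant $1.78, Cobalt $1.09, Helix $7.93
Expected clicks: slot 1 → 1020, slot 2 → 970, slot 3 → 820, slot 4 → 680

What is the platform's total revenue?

Ranked by bid: $7.93 (Helix) > $7.30 (Zephyr) > $1.78 (Verdant) > $1.09 (Cobalt) > $0.79 (Pike)
Slot 1: Helix pays $7.30 × 1020 = $7446.00
Slot 2: Zephyr pays $1.78 × 970 = $1726.60
Slot 3: Verdant pays $1.09 × 820 = $893.80
Slot 4: Cobalt pays $0.79 × 680 = $537.20
Total = $10603.60

Total revenue: $10603.60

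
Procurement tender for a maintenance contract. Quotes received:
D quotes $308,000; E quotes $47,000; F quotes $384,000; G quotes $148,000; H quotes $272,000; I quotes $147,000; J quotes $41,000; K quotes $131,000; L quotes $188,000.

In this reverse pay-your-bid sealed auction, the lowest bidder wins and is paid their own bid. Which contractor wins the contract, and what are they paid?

J is paid $41,000

Bids ranked: 41,000 (J) < 47,000 (E) < 131,000 (K) < 147,000 (I) < 148,000 (G) < 188,000 (L) < …
J has the lowest bid and is paid exactly that: $41,000.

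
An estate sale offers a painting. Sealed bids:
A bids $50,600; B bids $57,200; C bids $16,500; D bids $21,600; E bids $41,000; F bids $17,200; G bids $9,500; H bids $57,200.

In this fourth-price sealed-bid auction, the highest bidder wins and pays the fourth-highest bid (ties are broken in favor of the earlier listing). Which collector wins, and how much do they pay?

B pays $41,000

Rule: the highest bidder wins and pays the fourth-highest bid.
Sorting bids: 57,200 (B) > 57,200 (H) > 50,600 (A) > 41,000 (E) > 21,600 (D) > 17,200 (F) > …
B and H tie at $57,200; tie-break gives it to B.
B is highest; pays the fourth-highest bid, $41,000.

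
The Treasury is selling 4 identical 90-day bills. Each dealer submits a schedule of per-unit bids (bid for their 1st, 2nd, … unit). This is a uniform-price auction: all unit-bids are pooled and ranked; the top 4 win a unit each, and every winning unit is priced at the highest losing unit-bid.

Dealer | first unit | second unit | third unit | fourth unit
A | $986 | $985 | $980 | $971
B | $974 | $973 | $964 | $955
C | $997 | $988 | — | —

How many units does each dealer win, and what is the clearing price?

Pooled unit-bids ranked (top 4): 997 (C-1), 988 (C-2), 986 (A-1), 985 (A-2)
First bid not allocated: $980.
Allocation: A 2, C 2.

A 2, C 2; clearing price $980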